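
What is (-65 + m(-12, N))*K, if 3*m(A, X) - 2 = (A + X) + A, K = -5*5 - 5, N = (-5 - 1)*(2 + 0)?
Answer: 2290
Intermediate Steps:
N = -12 (N = -6*2 = -12)
K = -30 (K = -25 - 5 = -30)
m(A, X) = ⅔ + X/3 + 2*A/3 (m(A, X) = ⅔ + ((A + X) + A)/3 = ⅔ + (X + 2*A)/3 = ⅔ + (X/3 + 2*A/3) = ⅔ + X/3 + 2*A/3)
(-65 + m(-12, N))*K = (-65 + (⅔ + (⅓)*(-12) + (⅔)*(-12)))*(-30) = (-65 + (⅔ - 4 - 8))*(-30) = (-65 - 34/3)*(-30) = -229/3*(-30) = 2290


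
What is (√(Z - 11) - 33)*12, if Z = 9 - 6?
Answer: -396 + 24*I*√2 ≈ -396.0 + 33.941*I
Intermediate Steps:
Z = 3
(√(Z - 11) - 33)*12 = (√(3 - 11) - 33)*12 = (√(-8) - 33)*12 = (2*I*√2 - 33)*12 = (-33 + 2*I*√2)*12 = -396 + 24*I*√2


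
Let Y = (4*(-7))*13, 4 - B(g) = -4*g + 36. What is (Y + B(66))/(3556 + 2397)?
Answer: -132/5953 ≈ -0.022174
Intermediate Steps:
B(g) = -32 + 4*g (B(g) = 4 - (-4*g + 36) = 4 - (36 - 4*g) = 4 + (-36 + 4*g) = -32 + 4*g)
Y = -364 (Y = -28*13 = -364)
(Y + B(66))/(3556 + 2397) = (-364 + (-32 + 4*66))/(3556 + 2397) = (-364 + (-32 + 264))/5953 = (-364 + 232)*(1/5953) = -132*1/5953 = -132/5953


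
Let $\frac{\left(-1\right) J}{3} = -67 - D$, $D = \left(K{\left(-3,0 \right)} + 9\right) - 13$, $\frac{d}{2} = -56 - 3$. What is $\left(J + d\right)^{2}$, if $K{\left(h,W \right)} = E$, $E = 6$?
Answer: $7921$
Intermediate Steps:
$d = -118$ ($d = 2 \left(-56 - 3\right) = 2 \left(-59\right) = -118$)
$K{\left(h,W \right)} = 6$
$D = 2$ ($D = \left(6 + 9\right) - 13 = 15 - 13 = 2$)
$J = 207$ ($J = - 3 \left(-67 - 2\right) = \left(-3\right) \left(-69\right) = 207$)
$\left(J + d\right)^{2} = \left(207 - 118\right)^{2} = 89^{2} = 7921$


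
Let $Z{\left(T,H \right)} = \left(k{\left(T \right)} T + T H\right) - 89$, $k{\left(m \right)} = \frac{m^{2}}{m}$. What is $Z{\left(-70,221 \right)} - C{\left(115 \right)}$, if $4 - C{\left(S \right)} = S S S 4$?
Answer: $6072837$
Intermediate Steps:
$C{\left(S \right)} = 4 - 4 S^{3}$ ($C{\left(S \right)} = 4 - S S S 4 = 4 - S S^{2} \cdot 4 = 4 - S 4 S^{2} = 4 - 4 S^{3}$)
$k{\left(m \right)} = m$
$Z{\left(T,H \right)} = -89 + T^{2} + H T$ ($Z{\left(T,H \right)} = \left(T T + T H\right) - 89 = \left(T^{2} + H T\right) - 89 = -89 + T^{2} + H T$)
$Z{\left(-70,221 \right)} - C{\left(115 \right)} = \left(-89 + \left(-70\right)^{2} + 221 \left(-70\right)\right) - \left(4 - 4 \cdot 115^{3}\right) = \left(-89 + 4900 - 15470\right) - \left(4 - 6083500\right) = -10659 - \left(4 - 6083500\right) = -10659 - -6083496 = -10659 + 6083496 = 6072837$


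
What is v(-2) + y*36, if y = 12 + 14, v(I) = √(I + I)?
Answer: 936 + 2*I ≈ 936.0 + 2.0*I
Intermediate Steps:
v(I) = √2*√I (v(I) = √(2*I) = √2*√I)
y = 26
v(-2) + y*36 = √2*√(-2) + 26*36 = √2*(I*√2) + 936 = 2*I + 936 = 936 + 2*I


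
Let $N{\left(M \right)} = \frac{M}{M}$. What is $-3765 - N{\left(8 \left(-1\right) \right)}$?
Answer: $-3766$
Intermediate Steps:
$N{\left(M \right)} = 1$
$-3765 - N{\left(8 \left(-1\right) \right)} = -3765 - 1 = -3766$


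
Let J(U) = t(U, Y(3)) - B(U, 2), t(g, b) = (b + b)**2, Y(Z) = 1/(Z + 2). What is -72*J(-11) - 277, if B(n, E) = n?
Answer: -27013/25 ≈ -1080.5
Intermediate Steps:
Y(Z) = 1/(2 + Z)
t(g, b) = 4*b**2 (t(g, b) = (2*b)**2 = 4*b**2)
J(U) = 4/25 - U (J(U) = 4*(1/(2 + 3))**2 - U = 4*(1/5)**2 - U = 4*(1/25) - U = 4/25 - U)
-72*J(-11) - 277 = -72*(4/25 - 1*(-11)) - 277 = -72*(4/25 + 11) - 277 = -72*279/25 - 277 = -20088/25 - 277 = -27013/25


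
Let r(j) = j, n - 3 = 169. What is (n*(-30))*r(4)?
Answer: -20640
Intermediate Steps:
n = 172 (n = 3 + 169 = 172)
(n*(-30))*r(4) = (172*(-30))*4 = -5160*4 = -20640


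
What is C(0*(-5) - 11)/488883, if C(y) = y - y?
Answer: 0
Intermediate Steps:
C(y) = 0
C(0*(-5) - 11)/488883 = 0/488883 = 0*(1/488883) = 0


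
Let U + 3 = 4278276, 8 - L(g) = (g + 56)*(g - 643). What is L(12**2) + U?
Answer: 4378081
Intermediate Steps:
L(g) = 8 - (-643 + g)*(56 + g) (L(g) = 8 - (g + 56)*(g - 643) = 8 - (56 + g)*(-643 + g) = 8 - (-643 + g)*(56 + g))
U = 4278273 (U = -3 + 4278276 = 4278273)
L(12**2) + U = (36016 - (12**2)**2 + 587*12**2) + 4278273 = (36016 - 1*144**2 + 587*144) + 4278273 = (36016 - 1*20736 + 84528) + 4278273 = (36016 - 20736 + 84528) + 4278273 = 99808 + 4278273 = 4378081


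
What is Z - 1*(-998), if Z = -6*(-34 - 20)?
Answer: 1322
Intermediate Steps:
Z = 324 (Z = -6*(-54) = 324)
Z - 1*(-998) = 324 - 1*(-998) = 324 + 998 = 1322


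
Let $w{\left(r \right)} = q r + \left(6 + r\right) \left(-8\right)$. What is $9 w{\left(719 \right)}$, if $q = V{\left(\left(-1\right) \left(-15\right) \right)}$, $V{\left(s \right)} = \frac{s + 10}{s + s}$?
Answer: $- \frac{93615}{2} \approx -46808.0$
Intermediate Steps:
$V{\left(s \right)} = \frac{10 + s}{2 s}$
$q = \frac{5}{6}$ ($q = \frac{10 - -15}{2 \left(\left(-1\right) \left(-15\right)\right)} = \frac{10 + 15}{2 \cdot 15} = \frac{1}{2} \cdot \frac{1}{15} \cdot 25 = \frac{5}{6} \approx 0.83333$)
$w{\left(r \right)} = -48 - \frac{43 r}{6}$ ($w{\left(r \right)} = \frac{5 r}{6} + \left(6 + r\right) \left(-8\right) = \frac{5 r}{6} - \left(48 + 8 r\right) = -48 - \frac{43 r}{6}$)
$9 w{\left(719 \right)} = 9 \left(-48 - \frac{30917}{6}\right) = 9 \left(- \frac{31205}{6}\right) = - \frac{93615}{2}$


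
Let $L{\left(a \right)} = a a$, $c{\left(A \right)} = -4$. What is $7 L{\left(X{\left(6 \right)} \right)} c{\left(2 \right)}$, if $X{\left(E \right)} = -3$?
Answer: $-252$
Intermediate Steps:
$L{\left(a \right)} = a^{2}$
$7 L{\left(X{\left(6 \right)} \right)} c{\left(2 \right)} = 7 \left(-3\right)^{2} \left(-4\right) = 7 \cdot 9 \left(-4\right) = 63 \left(-4\right) = -252$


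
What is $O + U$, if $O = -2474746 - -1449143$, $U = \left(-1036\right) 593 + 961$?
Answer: $-1638990$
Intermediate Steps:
$U = -613387$ ($U = -614348 + 961 = -613387$)
$O = -1025603$ ($O = -2474746 + 1449143 = -1025603$)
$O + U = -1025603 - 613387 = -1638990$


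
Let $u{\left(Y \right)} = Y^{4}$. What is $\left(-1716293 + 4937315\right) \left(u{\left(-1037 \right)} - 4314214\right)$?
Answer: $3724835488953069834$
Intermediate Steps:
$\left(-1716293 + 4937315\right) \left(u{\left(-1037 \right)} - 4314214\right) = \left(-1716293 + 4937315\right) \left(\left(-1037\right)^{4} - 4314214\right) = 3221022 \left(1156418486161 - 4314214\right) = 3221022 \cdot 1156414171947 = 3724835488953069834$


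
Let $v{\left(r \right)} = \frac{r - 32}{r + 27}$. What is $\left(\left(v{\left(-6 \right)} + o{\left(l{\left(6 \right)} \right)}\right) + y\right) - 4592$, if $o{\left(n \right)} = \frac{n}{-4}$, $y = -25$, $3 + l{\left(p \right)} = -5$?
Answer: $- \frac{96953}{21} \approx -4616.8$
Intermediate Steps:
$l{\left(p \right)} = -8$ ($l{\left(p \right)} = -3 - 5 = -8$)
$o{\left(n \right)} = - \frac{n}{4}$ ($o{\left(n \right)} = n \left(- \frac{1}{4}\right) = - \frac{n}{4}$)
$v{\left(r \right)} = \frac{-32 + r}{27 + r}$
$\left(\left(v{\left(-6 \right)} + o{\left(l{\left(6 \right)} \right)}\right) + y\right) - 4592 = \left(\left(\frac{-32 - 6}{27 - 6} - -2\right) - 25\right) - 4592 = \left(\left(\frac{1}{21} \left(-38\right) + 2\right) - 25\right) - 4592 = \left(\left(- \frac{38}{21} + 2\right) - 25\right) - 4592 = \left(\frac{4}{21} - 25\right) - 4592 = - \frac{521}{21} - 4592 = - \frac{96953}{21}$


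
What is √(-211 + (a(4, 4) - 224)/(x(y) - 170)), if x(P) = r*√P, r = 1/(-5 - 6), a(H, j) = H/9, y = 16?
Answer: I*√1656894289/2811 ≈ 14.481*I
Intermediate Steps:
a(H, j) = H/9 (a(H, j) = H*(⅑) = H/9)
r = -1/11 (r = 1/(-11) = -1/11 ≈ -0.090909)
x(P) = -√P/11
√(-211 + (a(4, 4) - 224)/(x(y) - 170)) = √(-211 + ((⅑)*4 - 224)/(-√16/11 - 170)) = √(-211 + (4/9 - 224)/(-1/11*4 - 170)) = √(-211 - 2012/(9*(-4/11 - 170))) = √(-211 - 2012/(9*(-1874/11))) = √(-211 - 2012/9*(-11/1874)) = √(-211 + 11066/8433) = √(-1768297/8433) = I*√1656894289/2811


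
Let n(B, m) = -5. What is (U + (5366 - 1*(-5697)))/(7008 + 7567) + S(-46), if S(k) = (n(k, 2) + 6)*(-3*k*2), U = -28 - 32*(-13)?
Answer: 366741/1325 ≈ 276.79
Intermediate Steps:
U = 388 (U = -28 + 416 = 388)
S(k) = -6*k (S(k) = (-5 + 6)*(-3*k*2) = 1*(-6*k) = -6*k)
(U + (5366 - 1*(-5697)))/(7008 + 7567) + S(-46) = (388 + (5366 - 1*(-5697)))/(7008 + 7567) - 6*(-46) = (388 + (5366 + 5697))/14575 + 276 = (388 + 11063)*(1/14575) + 276 = 11451*(1/14575) + 276 = 1041/1325 + 276 = 366741/1325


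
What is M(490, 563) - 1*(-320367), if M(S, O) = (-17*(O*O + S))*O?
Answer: -3038079722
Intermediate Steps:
M(S, O) = O*(-17*S - 17*O²) (M(S, O) = (-17*(O² + S))*O = (-17*(S + O²))*O = (-17*S - 17*O²)*O = O*(-17*S - 17*O²))
M(490, 563) - 1*(-320367) = -17*563*(490 + 563²) - 1*(-320367) = -17*563*(490 + 316969) + 320367 = -17*563*317459 + 320367 = -3038400089 + 320367 = -3038079722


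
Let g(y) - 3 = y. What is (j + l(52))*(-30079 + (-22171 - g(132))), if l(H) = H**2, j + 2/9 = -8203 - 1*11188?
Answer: 7867441225/9 ≈ 8.7416e+8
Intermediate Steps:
g(y) = 3 + y
j = -174521/9 (j = -2/9 + (-8203 - 1*11188) = -2/9 + (-8203 - 11188) = -2/9 - 19391 = -174521/9 ≈ -19391.)
(j + l(52))*(-30079 + (-22171 - g(132))) = (-174521/9 + 52**2)*(-30079 + (-22171 - (3 + 132))) = (-174521/9 + 2704)*(-30079 + (-22171 - 1*135)) = -150185*(-30079 + (-22171 - 135))/9 = -150185*(-30079 - 22306)/9 = -150185/9*(-52385) = 7867441225/9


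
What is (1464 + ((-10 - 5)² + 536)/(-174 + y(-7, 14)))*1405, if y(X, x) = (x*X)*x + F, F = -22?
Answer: 3224181355/1568 ≈ 2.0562e+6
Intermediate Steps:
y(X, x) = -22 + X*x² (y(X, x) = (x*X)*x - 22 = (X*x)*x - 22 = X*x² - 22 = -22 + X*x²)
(1464 + ((-10 - 5)² + 536)/(-174 + y(-7, 14)))*1405 = (1464 + ((-10 - 5)² + 536)/(-174 + (-22 - 7*14²)))*1405 = (1464 + ((-15)² + 536)/(-174 + (-22 - 7*196)))*1405 = (1464 + (225 + 536)/(-174 + (-22 - 1372)))*1405 = (1464 + 761/(-174 - 1394))*1405 = (1464 + 761/(-1568))*1405 = (1464 + 761*(-1/1568))*1405 = (1464 - 761/1568)*1405 = (2294791/1568)*1405 = 3224181355/1568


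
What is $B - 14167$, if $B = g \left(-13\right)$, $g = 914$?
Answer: $-26049$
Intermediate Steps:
$B = -11882$ ($B = 914 \left(-13\right) = -11882$)
$B - 14167 = -11882 - 14167 = -26049$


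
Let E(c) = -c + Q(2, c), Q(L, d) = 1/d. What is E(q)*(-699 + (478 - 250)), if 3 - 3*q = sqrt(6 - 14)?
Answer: 628*(-2*I + 3*sqrt(2))/(2*sqrt(2) + 3*I) ≈ 221.65 - 679.16*I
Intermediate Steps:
q = 1 - 2*I*sqrt(2)/3 (q = 1 - sqrt(6 - 14)/3 = 1 - 2*I*sqrt(2)/3 ≈ 1.0 - 0.94281*I)
E(c) = 1/c - c (E(c) = -c + 1/c = 1/c - c)
E(q)*(-699 + (478 - 250)) = (1/(1 - 2*I*sqrt(2)/3) - (1 - 2*I*sqrt(2)/3))*(-699 + (478 - 250)) = (1/(1 - 2*I*sqrt(2)/3) + (-1 + 2*I*sqrt(2)/3))*(-699 + 228) = (-1 + 1/(1 - 2*I*sqrt(2)/3) + 2*I*sqrt(2)/3)*(-471) = 471 - 471/(1 - 2*I*sqrt(2)/3) - 314*I*sqrt(2)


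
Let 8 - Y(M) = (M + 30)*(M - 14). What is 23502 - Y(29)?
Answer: 24379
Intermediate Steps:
Y(M) = 8 - (-14 + M)*(30 + M) (Y(M) = 8 - (M + 30)*(M - 14) = 8 - (30 + M)*(-14 + M) = 8 - (-14 + M)*(30 + M))
23502 - Y(29) = 23502 - (428 - 1*29**2 - 16*29) = 23502 - (428 - 1*841 - 464) = 23502 - (428 - 841 - 464) = 23502 - 1*(-877) = 23502 + 877 = 24379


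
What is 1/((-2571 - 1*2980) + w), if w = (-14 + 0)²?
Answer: -1/5355 ≈ -0.00018674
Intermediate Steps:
w = 196 (w = (-14)² = 196)
1/((-2571 - 1*2980) + w) = 1/((-2571 - 1*2980) + 196) = 1/((-2571 - 2980) + 196) = 1/(-5551 + 196) = 1/(-5355) = -1/5355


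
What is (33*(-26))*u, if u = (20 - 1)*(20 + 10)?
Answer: -489060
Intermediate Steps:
u = 570 (u = 19*30 = 570)
(33*(-26))*u = (33*(-26))*570 = -858*570 = -489060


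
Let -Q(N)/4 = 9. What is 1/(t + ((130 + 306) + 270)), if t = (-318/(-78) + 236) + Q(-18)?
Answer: 13/11831 ≈ 0.0010988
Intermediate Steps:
Q(N) = -36 (Q(N) = -4*9 = -36)
t = 2653/13 (t = (-318/(-78) + 236) - 36 = (-318*(-1/78) + 236) - 36 = (53/13 + 236) - 36 = 3121/13 - 36 = 2653/13 ≈ 204.08)
1/(t + ((130 + 306) + 270)) = 1/(2653/13 + ((130 + 306) + 270)) = 1/(2653/13 + (436 + 270)) = 1/(2653/13 + 706) = 1/(11831/13) = 13/11831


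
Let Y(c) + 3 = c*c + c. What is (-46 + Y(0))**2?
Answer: 2401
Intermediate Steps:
Y(c) = -3 + c + c**2 (Y(c) = -3 + (c*c + c) = -3 + (c**2 + c) = -3 + (c + c**2) = -3 + c + c**2)
(-46 + Y(0))**2 = (-46 + (-3 + 0 + 0**2))**2 = (-46 + (-3 + 0 + 0))**2 = (-46 - 3)**2 = (-49)**2 = 2401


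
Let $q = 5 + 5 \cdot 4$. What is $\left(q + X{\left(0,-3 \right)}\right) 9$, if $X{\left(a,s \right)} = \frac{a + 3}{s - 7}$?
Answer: $\frac{2223}{10} \approx 222.3$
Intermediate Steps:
$X{\left(a,s \right)} = \frac{3 + a}{-7 + s}$
$q = 25$ ($q = 5 + 20 = 25$)
$\left(q + X{\left(0,-3 \right)}\right) 9 = \left(25 + \frac{3 + 0}{-7 - 3}\right) 9 = \left(25 + \frac{1}{-10} \cdot 3\right) 9 = \left(25 - \frac{3}{10}\right) 9 = \frac{247}{10} \cdot 9 = \frac{2223}{10}$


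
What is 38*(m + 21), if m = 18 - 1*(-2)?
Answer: 1558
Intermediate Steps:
m = 20 (m = 18 + 2 = 20)
38*(m + 21) = 38*(20 + 21) = 38*41 = 1558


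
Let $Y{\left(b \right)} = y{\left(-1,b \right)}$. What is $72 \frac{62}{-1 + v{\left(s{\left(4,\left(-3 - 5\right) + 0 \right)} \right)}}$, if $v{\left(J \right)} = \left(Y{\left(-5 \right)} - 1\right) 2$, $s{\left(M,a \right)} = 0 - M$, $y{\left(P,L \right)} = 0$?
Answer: $-1488$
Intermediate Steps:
$Y{\left(b \right)} = 0$
$s{\left(M,a \right)} = - M$
$v{\left(J \right)} = -2$ ($v{\left(J \right)} = \left(0 - 1\right) 2 = \left(-1\right) 2 = -2$)
$72 \frac{62}{-1 + v{\left(s{\left(4,\left(-3 - 5\right) + 0 \right)} \right)}} = 72 \frac{62}{-1 - 2} = 72 \frac{62}{-3} = 72 \cdot 62 \left(- \frac{1}{3}\right) = 72 \left(- \frac{62}{3}\right) = -1488$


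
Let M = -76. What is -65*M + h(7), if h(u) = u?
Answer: 4947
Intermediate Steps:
-65*M + h(7) = -65*(-76) + 7 = 4940 + 7 = 4947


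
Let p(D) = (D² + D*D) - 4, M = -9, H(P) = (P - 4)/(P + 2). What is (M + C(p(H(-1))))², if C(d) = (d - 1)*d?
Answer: 4247721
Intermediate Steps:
H(P) = (-4 + P)/(2 + P)
p(D) = -4 + 2*D² (p(D) = (D² + D²) - 4 = 2*D² - 4 = -4 + 2*D²)
C(d) = d*(-1 + d) (C(d) = (-1 + d)*d = d*(-1 + d))
(M + C(p(H(-1))))² = (-9 + (-4 + 2*((-4 - 1)/(2 - 1))²)*(-1 + (-4 + 2*((-4 - 1)/(2 - 1))²)))² = (-9 + (-4 + 2*(-5/1)²)*(-1 + (-4 + 2*(-5/1)²)))² = (-9 + (-4 + 2*(1*(-5))²)*(-1 + (-4 + 2*(1*(-5))²)))² = (-9 + (-4 + 2*(-5)²)*(-1 + (-4 + 2*(-5)²)))² = (-9 + (-4 + 2*25)*(-1 + (-4 + 2*25)))² = (-9 + (-4 + 50)*(-1 + (-4 + 50)))² = (-9 + 46*(-1 + 46))² = (-9 + 46*45)² = (-9 + 2070)² = 2061² = 4247721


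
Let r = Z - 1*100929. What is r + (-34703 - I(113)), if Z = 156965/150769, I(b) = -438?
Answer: -20382907221/150769 ≈ -1.3519e+5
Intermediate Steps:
Z = 156965/150769 (Z = 156965*(1/150769) = 156965/150769 ≈ 1.0411)
r = -15216807436/150769 (r = 156965/150769 - 1*100929 = 156965/150769 - 100929 = -15216807436/150769 ≈ -1.0093e+5)
r + (-34703 - I(113)) = -15216807436/150769 + (-34703 - 1*(-438)) = -15216807436/150769 + (-34703 + 438) = -15216807436/150769 - 34265 = -20382907221/150769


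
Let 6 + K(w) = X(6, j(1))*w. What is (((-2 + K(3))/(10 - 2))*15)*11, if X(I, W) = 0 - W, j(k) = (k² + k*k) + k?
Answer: -2805/8 ≈ -350.63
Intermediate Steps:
j(k) = k + 2*k² (j(k) = (k² + k²) + k = 2*k² + k = k + 2*k²)
X(I, W) = -W
K(w) = -6 - 3*w (K(w) = -6 + (-(1 + 2*1))*w = -6 + (-(1 + 2))*w = -6 + (-3)*w = -6 + (-1*3)*w = -6 - 3*w)
(((-2 + K(3))/(10 - 2))*15)*11 = (((-2 + (-6 - 3*3))/(10 - 2))*15)*11 = (((-2 + (-6 - 9))/8)*15)*11 = (((-2 - 15)*(⅛))*15)*11 = (-17*⅛*15)*11 = -17/8*15*11 = -255/8*11 = -2805/8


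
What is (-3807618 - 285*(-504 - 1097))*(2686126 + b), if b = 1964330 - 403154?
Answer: -14234123353566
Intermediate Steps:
b = 1561176
(-3807618 - 285*(-504 - 1097))*(2686126 + b) = (-3807618 - 285*(-504 - 1097))*(2686126 + 1561176) = (-3807618 - 285*(-1601))*4247302 = (-3807618 + 456285)*4247302 = -3351333*4247302 = -14234123353566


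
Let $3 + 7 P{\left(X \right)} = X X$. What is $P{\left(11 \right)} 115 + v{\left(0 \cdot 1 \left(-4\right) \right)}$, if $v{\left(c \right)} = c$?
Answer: $\frac{13570}{7} \approx 1938.6$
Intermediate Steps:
$P{\left(X \right)} = - \frac{3}{7} + \frac{X^{2}}{7}$ ($P{\left(X \right)} = - \frac{3}{7} + \frac{X X}{7} = - \frac{3}{7} + \frac{X^{2}}{7}$)
$P{\left(11 \right)} 115 + v{\left(0 \cdot 1 \left(-4\right) \right)} = \left(- \frac{3}{7} + \frac{11^{2}}{7}\right) 115 + 0 \cdot 1 \left(-4\right) = \left(- \frac{3}{7} + \frac{1}{7} \cdot 121\right) 115 + 0 \left(-4\right) = \left(- \frac{3}{7} + \frac{121}{7}\right) 115 + 0 = \frac{118}{7} \cdot 115 + 0 = \frac{13570}{7} + 0 = \frac{13570}{7}$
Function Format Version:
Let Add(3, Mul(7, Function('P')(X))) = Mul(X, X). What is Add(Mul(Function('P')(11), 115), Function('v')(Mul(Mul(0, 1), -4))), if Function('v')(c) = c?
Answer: Rational(13570, 7) ≈ 1938.6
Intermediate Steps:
Function('P')(X) = Add(Rational(-3, 7), Mul(Rational(1, 7), Pow(X, 2))) (Function('P')(X) = Add(Rational(-3, 7), Mul(Rational(1, 7), Mul(X, X))) = Add(Rational(-3, 7), Mul(Rational(1, 7), Pow(X, 2))))
Add(Mul(Function('P')(11), 115), Function('v')(Mul(Mul(0, 1), -4))) = Add(Mul(Add(Rational(-3, 7), Mul(Rational(1, 7), Pow(11, 2))), 115), Mul(Mul(0, 1), -4)) = Add(Mul(Add(Rational(-3, 7), Mul(Rational(1, 7), 121)), 115), Mul(0, -4)) = Add(Mul(Add(Rational(-3, 7), Rational(121, 7)), 115), 0) = Add(Mul(Rational(118, 7), 115), 0) = Add(Rational(13570, 7), 0) = Rational(13570, 7)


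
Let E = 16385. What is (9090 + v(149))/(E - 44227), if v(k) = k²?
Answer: -31291/27842 ≈ -1.1239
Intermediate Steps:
(9090 + v(149))/(E - 44227) = (9090 + 149²)/(16385 - 44227) = (9090 + 22201)/(-27842) = 31291*(-1/27842) = -31291/27842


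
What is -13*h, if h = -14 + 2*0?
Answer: 182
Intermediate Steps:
h = -14 (h = -14 + 0 = -14)
-13*h = -13*(-14) = 182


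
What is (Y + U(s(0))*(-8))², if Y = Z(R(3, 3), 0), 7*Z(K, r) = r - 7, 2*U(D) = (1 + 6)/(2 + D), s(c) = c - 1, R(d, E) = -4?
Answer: 841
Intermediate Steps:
s(c) = -1 + c
U(D) = 7/(2*(2 + D)) (U(D) = ((1 + 6)/(2 + D))/2 = (7/(2 + D))/2 = 7/(2*(2 + D)))
Z(K, r) = -1 + r/7 (Z(K, r) = (r - 7)/7 = (-7 + r)/7 = -1 + r/7)
Y = -1 (Y = -1 + (⅐)*0 = -1 + 0 = -1)
(Y + U(s(0))*(-8))² = (-1 + (7/(2*(2 + (-1 + 0))))*(-8))² = (-1 + (7/(2*(2 - 1)))*(-8))² = (-1 + ((7/2)/1)*(-8))² = (-1 + ((7/2)*1)*(-8))² = (-1 + (7/2)*(-8))² = (-1 - 28)² = (-29)² = 841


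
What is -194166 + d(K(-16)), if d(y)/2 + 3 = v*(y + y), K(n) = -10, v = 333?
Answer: -207492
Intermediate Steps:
d(y) = -6 + 1332*y (d(y) = -6 + 2*(333*(y + y)) = -6 + 2*(333*(2*y)) = -6 + 2*(666*y) = -6 + 1332*y)
-194166 + d(K(-16)) = -194166 + (-6 + 1332*(-10)) = -194166 + (-6 - 13320) = -194166 - 13326 = -207492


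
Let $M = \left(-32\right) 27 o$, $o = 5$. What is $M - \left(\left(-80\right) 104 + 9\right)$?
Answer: $3991$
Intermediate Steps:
$M = -4320$ ($M = \left(-32\right) 27 \cdot 5 = \left(-864\right) 5 = -4320$)
$M - \left(\left(-80\right) 104 + 9\right) = -4320 - \left(\left(-80\right) 104 + 9\right) = -4320 - \left(-8320 + 9\right) = -4320 - -8311 = -4320 + 8311 = 3991$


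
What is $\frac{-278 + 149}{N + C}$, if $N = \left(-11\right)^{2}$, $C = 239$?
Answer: $- \frac{43}{120} \approx -0.35833$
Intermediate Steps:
$N = 121$
$\frac{-278 + 149}{N + C} = \frac{-278 + 149}{121 + 239} = - \frac{129}{360} = \left(-129\right) \frac{1}{360} = - \frac{43}{120}$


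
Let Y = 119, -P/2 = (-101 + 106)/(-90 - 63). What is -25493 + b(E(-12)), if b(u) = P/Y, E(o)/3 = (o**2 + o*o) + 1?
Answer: -464151041/18207 ≈ -25493.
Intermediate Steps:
P = 10/153 (P = -2*(-101 + 106)/(-90 - 63) = -10/(-153) = -10*(-1)/153 = -2*(-5/153) = 10/153 ≈ 0.065359)
E(o) = 3 + 6*o**2 (E(o) = 3*((o**2 + o*o) + 1) = 3*((o**2 + o**2) + 1) = 3*(2*o**2 + 1) = 3*(1 + 2*o**2) = 3 + 6*o**2)
b(u) = 10/18207 (b(u) = (10/153)/119 = (10/153)*(1/119) = 10/18207)
-25493 + b(E(-12)) = -25493 + 10/18207 = -464151041/18207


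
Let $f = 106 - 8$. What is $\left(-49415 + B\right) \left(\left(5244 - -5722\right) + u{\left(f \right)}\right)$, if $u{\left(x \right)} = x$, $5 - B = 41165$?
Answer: $-1002121800$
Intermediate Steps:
$B = -41160$ ($B = 5 - 41165 = -41160$)
$f = 98$ ($f = 106 - 8 = 98$)
$\left(-49415 + B\right) \left(\left(5244 - -5722\right) + u{\left(f \right)}\right) = \left(-49415 - 41160\right) \left(\left(5244 - -5722\right) + 98\right) = - 90575 \left(\left(5244 + 5722\right) + 98\right) = - 90575 \left(10966 + 98\right) = \left(-90575\right) 11064 = -1002121800$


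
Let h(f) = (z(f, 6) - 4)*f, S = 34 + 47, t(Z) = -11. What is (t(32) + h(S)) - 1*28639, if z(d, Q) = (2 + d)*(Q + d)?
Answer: 555927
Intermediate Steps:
S = 81
h(f) = f*(8 + f² + 8*f) (h(f) = ((f² + 2*6 + 2*f + 6*f) - 4)*f = ((f² + 12 + 2*f + 6*f) - 4)*f = ((12 + f² + 8*f) - 4)*f = (8 + f² + 8*f)*f = f*(8 + f² + 8*f))
(t(32) + h(S)) - 1*28639 = (-11 + 81*(8 + 81² + 8*81)) - 1*28639 = (-11 + 81*(8 + 6561 + 648)) - 28639 = (-11 + 81*7217) - 28639 = (-11 + 584577) - 28639 = 584566 - 28639 = 555927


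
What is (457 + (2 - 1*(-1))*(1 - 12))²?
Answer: 179776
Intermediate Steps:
(457 + (2 - 1*(-1))*(1 - 12))² = (457 + (2 + 1)*(-11))² = (457 + 3*(-11))² = (457 - 33)² = 424² = 179776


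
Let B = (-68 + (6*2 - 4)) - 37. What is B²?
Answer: 9409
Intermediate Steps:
B = -97 (B = (-68 + (12 - 4)) - 37 = (-68 + 8) - 37 = -60 - 37 = -97)
B² = (-97)² = 9409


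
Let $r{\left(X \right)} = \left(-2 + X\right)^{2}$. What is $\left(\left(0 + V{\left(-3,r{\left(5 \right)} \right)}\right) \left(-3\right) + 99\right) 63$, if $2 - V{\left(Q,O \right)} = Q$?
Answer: $5292$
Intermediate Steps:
$V{\left(Q,O \right)} = 2 - Q$
$\left(\left(0 + V{\left(-3,r{\left(5 \right)} \right)}\right) \left(-3\right) + 99\right) 63 = \left(\left(0 + \left(2 - -3\right)\right) \left(-3\right) + 99\right) 63 = \left(\left(0 + \left(2 + 3\right)\right) \left(-3\right) + 99\right) 63 = \left(\left(0 + 5\right) \left(-3\right) + 99\right) 63 = \left(5 \left(-3\right) + 99\right) 63 = \left(-15 + 99\right) 63 = 84 \cdot 63 = 5292$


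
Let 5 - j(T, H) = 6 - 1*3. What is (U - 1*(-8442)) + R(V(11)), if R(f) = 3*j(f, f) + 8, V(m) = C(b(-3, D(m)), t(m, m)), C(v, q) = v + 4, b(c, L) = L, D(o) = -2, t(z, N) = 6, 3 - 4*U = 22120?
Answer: 11707/4 ≈ 2926.8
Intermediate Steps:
U = -22117/4 (U = 3/4 - 1/4*22120 = 3/4 - 5530 = -22117/4 ≈ -5529.3)
j(T, H) = 2 (j(T, H) = 5 - (6 - 1*3) = 5 - (6 - 3) = 5 - 1*3 = 5 - 3 = 2)
C(v, q) = 4 + v
V(m) = 2 (V(m) = 4 - 2 = 2)
R(f) = 14 (R(f) = 3*2 + 8 = 6 + 8 = 14)
(U - 1*(-8442)) + R(V(11)) = (-22117/4 - 1*(-8442)) + 14 = (-22117/4 + 8442) + 14 = 11651/4 + 14 = 11707/4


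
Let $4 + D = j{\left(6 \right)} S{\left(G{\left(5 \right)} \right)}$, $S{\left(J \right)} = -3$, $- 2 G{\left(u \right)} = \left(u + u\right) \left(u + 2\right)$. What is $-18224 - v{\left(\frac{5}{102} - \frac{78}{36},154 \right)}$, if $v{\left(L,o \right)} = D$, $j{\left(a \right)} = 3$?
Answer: $-18211$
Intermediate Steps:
$G{\left(u \right)} = - u \left(2 + u\right)$ ($G{\left(u \right)} = - \frac{\left(u + u\right) \left(u + 2\right)}{2} = - \frac{2 u \left(2 + u\right)}{2} = - u \left(2 + u\right)$)
$D = -13$ ($D = -4 + 3 \left(-3\right) = -4 - 9 = -13$)
$v{\left(L,o \right)} = -13$
$-18224 - v{\left(\frac{5}{102} - \frac{78}{36},154 \right)} = -18224 - -13 = -18224 + 13 = -18211$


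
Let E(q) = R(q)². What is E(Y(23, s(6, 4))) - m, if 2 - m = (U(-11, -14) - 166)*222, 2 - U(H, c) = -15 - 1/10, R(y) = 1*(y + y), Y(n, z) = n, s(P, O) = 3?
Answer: -154709/5 ≈ -30942.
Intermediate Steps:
R(y) = 2*y (R(y) = 1*(2*y) = 2*y)
U(H, c) = 171/10 (U(H, c) = 2 - (-15 - 1/10) = 2 - (-15 - 1*⅒) = 2 - (-15 - ⅒) = 2 - 1*(-151/10) = 2 + 151/10 = 171/10)
m = 165289/5 (m = 2 - (171/10 - 166)*222 = 2 - (-1489)*222/10 = 2 - 1*(-165279/5) = 2 + 165279/5 = 165289/5 ≈ 33058.)
E(q) = 4*q² (E(q) = (2*q)² = 4*q²)
E(Y(23, s(6, 4))) - m = 4*23² - 1*165289/5 = 4*529 - 165289/5 = 2116 - 165289/5 = -154709/5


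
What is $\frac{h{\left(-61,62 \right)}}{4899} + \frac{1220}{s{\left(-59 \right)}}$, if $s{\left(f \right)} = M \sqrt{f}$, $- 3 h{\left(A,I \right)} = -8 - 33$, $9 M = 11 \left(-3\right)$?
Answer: $\frac{41}{14697} + \frac{3660 i \sqrt{59}}{649} \approx 0.0027897 + 43.317 i$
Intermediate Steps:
$M = - \frac{11}{3}$ ($M = \frac{11 \left(-3\right)}{9} = \frac{1}{9} \left(-33\right) = - \frac{11}{3} \approx -3.6667$)
$h{\left(A,I \right)} = \frac{41}{3}$ ($h{\left(A,I \right)} = - \frac{-8 - 33}{3} = \left(- \frac{1}{3}\right) \left(-41\right) = \frac{41}{3}$)
$s{\left(f \right)} = - \frac{11 \sqrt{f}}{3}$
$\frac{h{\left(-61,62 \right)}}{4899} + \frac{1220}{s{\left(-59 \right)}} = \frac{41}{3 \cdot 4899} + \frac{1220}{\left(- \frac{11}{3}\right) \sqrt{-59}} = \frac{41}{3} \cdot \frac{1}{4899} + \frac{1220}{\left(- \frac{11}{3}\right) i \sqrt{59}} = \frac{41}{14697} + \frac{1220}{\left(- \frac{11}{3}\right) i \sqrt{59}} = \frac{41}{14697} + 1220 \frac{3 i \sqrt{59}}{649} = \frac{41}{14697} + \frac{3660 i \sqrt{59}}{649}$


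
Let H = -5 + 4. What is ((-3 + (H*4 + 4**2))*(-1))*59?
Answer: -531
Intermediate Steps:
H = -1
((-3 + (H*4 + 4**2))*(-1))*59 = ((-3 + (-1*4 + 4**2))*(-1))*59 = ((-3 + (-4 + 16))*(-1))*59 = ((-3 + 12)*(-1))*59 = (9*(-1))*59 = -9*59 = -531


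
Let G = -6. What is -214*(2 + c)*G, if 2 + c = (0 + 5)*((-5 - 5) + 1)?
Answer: -57780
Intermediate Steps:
c = -47 (c = -2 + (0 + 5)*((-5 - 5) + 1) = -2 + 5*(-10 + 1) = -2 + 5*(-9) = -2 - 45 = -47)
-214*(2 + c)*G = -214*(2 - 47)*(-6) = -(-9630)*(-6) = -214*270 = -57780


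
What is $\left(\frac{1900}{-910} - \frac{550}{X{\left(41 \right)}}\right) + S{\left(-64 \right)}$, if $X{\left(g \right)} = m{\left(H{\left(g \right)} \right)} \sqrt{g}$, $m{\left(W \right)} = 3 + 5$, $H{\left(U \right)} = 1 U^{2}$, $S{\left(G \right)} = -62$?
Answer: $- \frac{5832}{91} - \frac{275 \sqrt{41}}{164} \approx -74.825$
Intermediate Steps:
$H{\left(U \right)} = U^{2}$
$m{\left(W \right)} = 8$
$X{\left(g \right)} = 8 \sqrt{g}$
$\left(\frac{1900}{-910} - \frac{550}{X{\left(41 \right)}}\right) + S{\left(-64 \right)} = \left(\frac{1900}{-910} - \frac{550}{8 \sqrt{41}}\right) - 62 = \left(1900 \left(- \frac{1}{910}\right) - 550 \frac{\sqrt{41}}{328}\right) - 62 = \left(- \frac{190}{91} - \frac{275 \sqrt{41}}{164}\right) - 62 = - \frac{5832}{91} - \frac{275 \sqrt{41}}{164}$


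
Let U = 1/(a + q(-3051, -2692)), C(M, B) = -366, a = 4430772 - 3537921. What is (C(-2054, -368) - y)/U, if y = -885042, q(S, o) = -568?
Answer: 789381355308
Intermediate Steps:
a = 892851
U = 1/892283 (U = 1/(892851 - 568) = 1/892283 ≈ 1.1207e-6)
(C(-2054, -368) - y)/U = (-366 - 1*(-885042))/(1/892283) = (-366 + 885042)*892283 = 884676*892283 = 789381355308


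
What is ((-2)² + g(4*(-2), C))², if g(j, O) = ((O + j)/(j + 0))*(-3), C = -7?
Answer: 169/64 ≈ 2.6406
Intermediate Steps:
g(j, O) = -3*(O + j)/j (g(j, O) = ((O + j)/j)*(-3) = -3*(O + j)/j)
((-2)² + g(4*(-2), C))² = ((-2)² + (-3 - 3*(-7)/4*(-2)))² = (4 + (-3 - 3*(-7)/(-8)))² = (4 + (-3 - 3*(-7)*(-⅛)))² = (4 + (-3 - 21/8))² = (4 - 45/8)² = (-13/8)² = 169/64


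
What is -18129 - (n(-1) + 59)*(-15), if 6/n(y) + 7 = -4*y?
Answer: -17274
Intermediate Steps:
n(y) = 6/(-7 - 4*y)
-18129 - (n(-1) + 59)*(-15) = -18129 - (-6/(7 + 4*(-1)) + 59)*(-15) = -18129 - (-6/(7 - 4) + 59)*(-15) = -18129 - (-6/3 + 59)*(-15) = -18129 - (-6*⅓ + 59)*(-15) = -18129 - (-2 + 59)*(-15) = -18129 - 57*(-15) = -18129 - 1*(-855) = -18129 + 855 = -17274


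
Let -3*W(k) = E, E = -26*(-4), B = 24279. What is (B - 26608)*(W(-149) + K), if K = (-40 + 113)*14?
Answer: -6898498/3 ≈ -2.2995e+6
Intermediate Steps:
K = 1022 (K = 73*14 = 1022)
E = 104
W(k) = -104/3 (W(k) = -⅓*104 = -104/3)
(B - 26608)*(W(-149) + K) = (24279 - 26608)*(-104/3 + 1022) = -2329*2962/3 = -6898498/3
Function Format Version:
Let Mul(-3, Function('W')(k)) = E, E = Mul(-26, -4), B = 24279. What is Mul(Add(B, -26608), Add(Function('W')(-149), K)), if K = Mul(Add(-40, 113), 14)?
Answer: Rational(-6898498, 3) ≈ -2.2995e+6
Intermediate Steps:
K = 1022 (K = Mul(73, 14) = 1022)
E = 104
Function('W')(k) = Rational(-104, 3) (Function('W')(k) = Mul(Rational(-1, 3), 104) = Rational(-104, 3))
Mul(Add(B, -26608), Add(Function('W')(-149), K)) = Mul(Add(24279, -26608), Add(Rational(-104, 3), 1022)) = Mul(-2329, Rational(2962, 3)) = Rational(-6898498, 3)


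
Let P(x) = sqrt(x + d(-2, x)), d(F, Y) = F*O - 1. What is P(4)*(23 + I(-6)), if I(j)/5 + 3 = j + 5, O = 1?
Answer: 3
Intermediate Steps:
d(F, Y) = -1 + F (d(F, Y) = F*1 - 1 = F - 1 = -1 + F)
P(x) = sqrt(-3 + x) (P(x) = sqrt(x + (-1 - 2)) = sqrt(x - 3) = sqrt(-3 + x))
I(j) = 10 + 5*j (I(j) = -15 + 5*(j + 5) = -15 + 5*(5 + j) = -15 + (25 + 5*j) = 10 + 5*j)
P(4)*(23 + I(-6)) = sqrt(-3 + 4)*(23 + (10 + 5*(-6))) = sqrt(1)*(23 + (10 - 30)) = 1*(23 - 20) = 1*3 = 3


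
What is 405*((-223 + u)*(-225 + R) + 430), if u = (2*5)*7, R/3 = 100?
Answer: -4473225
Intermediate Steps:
R = 300 (R = 3*100 = 300)
u = 70 (u = 10*7 = 70)
405*((-223 + u)*(-225 + R) + 430) = 405*((-223 + 70)*(-225 + 300) + 430) = 405*(-153*75 + 430) = 405*(-11475 + 430) = 405*(-11045) = -4473225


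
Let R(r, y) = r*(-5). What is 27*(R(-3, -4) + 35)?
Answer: 1350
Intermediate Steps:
R(r, y) = -5*r
27*(R(-3, -4) + 35) = 27*(-5*(-3) + 35) = 27*(15 + 35) = 27*50 = 1350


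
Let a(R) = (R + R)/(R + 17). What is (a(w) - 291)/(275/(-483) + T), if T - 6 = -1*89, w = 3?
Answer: 1404081/403640 ≈ 3.4785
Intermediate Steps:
T = -83 (T = 6 - 1*89 = 6 - 89 = -83)
a(R) = 2*R/(17 + R) (a(R) = (2*R)/(17 + R) = 2*R/(17 + R))
(a(w) - 291)/(275/(-483) + T) = (2*3/(17 + 3) - 291)/(275/(-483) - 83) = (2*3/20 - 291)/(275*(-1/483) - 83) = (2*3*(1/20) - 291)/(-275/483 - 83) = (3/10 - 291)/(-40364/483) = -2907/10*(-483/40364) = 1404081/403640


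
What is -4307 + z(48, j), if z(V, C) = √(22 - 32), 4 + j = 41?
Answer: -4307 + I*√10 ≈ -4307.0 + 3.1623*I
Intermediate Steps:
j = 37 (j = -4 + 41 = 37)
z(V, C) = I*√10 (z(V, C) = √(-10) = I*√10)
-4307 + z(48, j) = -4307 + I*√10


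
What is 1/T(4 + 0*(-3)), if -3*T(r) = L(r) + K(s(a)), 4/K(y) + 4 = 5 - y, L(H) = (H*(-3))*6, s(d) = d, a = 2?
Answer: 3/76 ≈ 0.039474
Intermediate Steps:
L(H) = -18*H (L(H) = -3*H*6 = -18*H)
K(y) = 4/(1 - y) (K(y) = 4/(-4 + (5 - y)) = 4/(1 - y))
T(r) = 4/3 + 6*r (T(r) = -(-18*r - 4/(-1 + 2))/3 = -(-18*r - 4/1)/3 = -(-18*r - 4*1)/3 = -(-18*r - 4)/3 = -(-4 - 18*r)/3 = 4/3 + 6*r)
1/T(4 + 0*(-3)) = 1/(4/3 + 6*(4 + 0*(-3))) = 1/(4/3 + 6*(4 + 0)) = 1/(4/3 + 6*4) = 1/(4/3 + 24) = 1/(76/3) = 3/76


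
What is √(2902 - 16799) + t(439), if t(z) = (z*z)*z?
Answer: 84604519 + I*√13897 ≈ 8.4605e+7 + 117.89*I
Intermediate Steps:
t(z) = z³ (t(z) = z²*z = z³)
√(2902 - 16799) + t(439) = √(2902 - 16799) + 439³ = √(-13897) + 84604519 = I*√13897 + 84604519 = 84604519 + I*√13897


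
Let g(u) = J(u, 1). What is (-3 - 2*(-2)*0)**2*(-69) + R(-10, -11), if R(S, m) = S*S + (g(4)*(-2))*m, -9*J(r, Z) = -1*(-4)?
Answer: -4777/9 ≈ -530.78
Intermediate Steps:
J(r, Z) = -4/9 (J(r, Z) = -(-1)*(-4)/9 = -1/9*4 = -4/9)
g(u) = -4/9
R(S, m) = S**2 + 8*m/9 (R(S, m) = S*S + (-4/9*(-2))*m = S**2 + 8*m/9)
(-3 - 2*(-2)*0)**2*(-69) + R(-10, -11) = (-3 - 2*(-2)*0)**2*(-69) + ((-10)**2 + (8/9)*(-11)) = (-3 + 4*0)**2*(-69) + (100 - 88/9) = (-3 + 0)**2*(-69) + 812/9 = (-3)**2*(-69) + 812/9 = 9*(-69) + 812/9 = -621 + 812/9 = -4777/9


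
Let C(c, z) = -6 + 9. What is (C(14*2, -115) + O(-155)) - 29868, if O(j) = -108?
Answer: -29973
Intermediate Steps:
C(c, z) = 3
(C(14*2, -115) + O(-155)) - 29868 = (3 - 108) - 29868 = -105 - 29868 = -29973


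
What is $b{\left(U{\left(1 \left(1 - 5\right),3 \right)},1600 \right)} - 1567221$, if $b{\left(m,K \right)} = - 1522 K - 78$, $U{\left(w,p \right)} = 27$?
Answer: $-4002499$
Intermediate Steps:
$b{\left(m,K \right)} = -78 - 1522 K$
$b{\left(U{\left(1 \left(1 - 5\right),3 \right)},1600 \right)} - 1567221 = \left(-78 - 2435200\right) - 1567221 = -2435278 - 1567221 = -4002499$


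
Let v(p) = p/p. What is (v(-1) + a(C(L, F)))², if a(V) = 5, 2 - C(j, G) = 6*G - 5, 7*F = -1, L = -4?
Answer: 36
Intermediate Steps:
F = -⅐ (F = (⅐)*(-1) = -⅐ ≈ -0.14286)
C(j, G) = 7 - 6*G (C(j, G) = 2 - (6*G - 5) = 2 - (-5 + 6*G) = 2 + (5 - 6*G) = 7 - 6*G)
v(p) = 1
(v(-1) + a(C(L, F)))² = (1 + 5)² = 6² = 36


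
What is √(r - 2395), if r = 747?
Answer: 4*I*√103 ≈ 40.596*I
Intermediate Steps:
√(r - 2395) = √(747 - 2395) = √(-1648) = 4*I*√103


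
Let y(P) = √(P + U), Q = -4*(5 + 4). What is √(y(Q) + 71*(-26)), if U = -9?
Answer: √(-1846 + 3*I*√5) ≈ 0.07806 + 42.965*I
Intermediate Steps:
Q = -36 (Q = -4*9 = -36)
y(P) = √(-9 + P) (y(P) = √(P - 9) = √(-9 + P))
√(y(Q) + 71*(-26)) = √(√(-9 - 36) + 71*(-26)) = √(√(-45) - 1846) = √(3*I*√5 - 1846) = √(-1846 + 3*I*√5)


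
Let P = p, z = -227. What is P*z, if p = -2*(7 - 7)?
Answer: 0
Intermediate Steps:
p = 0 (p = -2*0 = 0)
P = 0
P*z = 0*(-227) = 0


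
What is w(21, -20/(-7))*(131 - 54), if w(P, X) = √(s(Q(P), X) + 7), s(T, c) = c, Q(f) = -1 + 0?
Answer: 11*√483 ≈ 241.75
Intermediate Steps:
Q(f) = -1
w(P, X) = √(7 + X) (w(P, X) = √(X + 7) = √(7 + X))
w(21, -20/(-7))*(131 - 54) = √(7 - 20/(-7))*(131 - 54) = √(7 - 20*(-⅐))*77 = √(7 + 20/7)*77 = √(69/7)*77 = (√483/7)*77 = 11*√483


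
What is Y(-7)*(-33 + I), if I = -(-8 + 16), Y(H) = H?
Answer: 287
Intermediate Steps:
I = -8 (I = -1*8 = -8)
Y(-7)*(-33 + I) = -7*(-33 - 8) = -7*(-41) = 287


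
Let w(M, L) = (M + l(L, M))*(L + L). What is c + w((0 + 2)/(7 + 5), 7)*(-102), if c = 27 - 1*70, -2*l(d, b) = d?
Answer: 4717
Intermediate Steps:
l(d, b) = -d/2
c = -43 (c = 27 - 70 = -43)
w(M, L) = 2*L*(M - L/2) (w(M, L) = (M - L/2)*(L + L) = (M - L/2)*(2*L) = 2*L*(M - L/2))
c + w((0 + 2)/(7 + 5), 7)*(-102) = -43 + (7*(-1*7 + 2*((0 + 2)/(7 + 5))))*(-102) = -43 + (7*(-7 + 2*(2/12)))*(-102) = -43 + (7*(-7 + 2*(2*(1/12))))*(-102) = -43 + (7*(-7 + 2*(1/6)))*(-102) = -43 + (7*(-7 + 1/3))*(-102) = -43 + (7*(-20/3))*(-102) = -43 - 140/3*(-102) = -43 + 4760 = 4717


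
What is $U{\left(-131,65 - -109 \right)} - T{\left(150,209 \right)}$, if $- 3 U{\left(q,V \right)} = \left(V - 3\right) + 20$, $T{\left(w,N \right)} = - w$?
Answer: $\frac{259}{3} \approx 86.333$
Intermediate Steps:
$U{\left(q,V \right)} = - \frac{17}{3} - \frac{V}{3}$ ($U{\left(q,V \right)} = - \frac{\left(V - 3\right) + 20}{3} = - \frac{\left(-3 + V\right) + 20}{3} = - \frac{17 + V}{3} = - \frac{17}{3} - \frac{V}{3}$)
$U{\left(-131,65 - -109 \right)} - T{\left(150,209 \right)} = \left(- \frac{17}{3} - \frac{65 - -109}{3}\right) - \left(-1\right) 150 = \left(- \frac{17}{3} - \frac{65 + 109}{3}\right) - -150 = \left(- \frac{17}{3} - 58\right) + 150 = - \frac{191}{3} + 150 = \frac{259}{3}$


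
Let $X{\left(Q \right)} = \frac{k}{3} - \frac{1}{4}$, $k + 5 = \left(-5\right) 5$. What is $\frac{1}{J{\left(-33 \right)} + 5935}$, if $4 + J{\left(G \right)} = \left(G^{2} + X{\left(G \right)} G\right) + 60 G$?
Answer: $\frac{4}{21513} \approx 0.00018593$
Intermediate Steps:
$k = -30$ ($k = -5 - 25 = -30$)
$X{\left(Q \right)} = - \frac{41}{4}$ ($X{\left(Q \right)} = - \frac{30}{3} - \frac{1}{4} = \left(-30\right) \frac{1}{3} - \frac{1}{4} = -10 - \frac{1}{4} = - \frac{41}{4}$)
$J{\left(G \right)} = -4 + G^{2} + \frac{199 G}{4}$ ($J{\left(G \right)} = -4 + \left(\left(G^{2} - \frac{41 G}{4}\right) + 60 G\right) = -4 + \left(G^{2} + \frac{199 G}{4}\right) = -4 + G^{2} + \frac{199 G}{4}$)
$\frac{1}{J{\left(-33 \right)} + 5935} = \frac{1}{\left(-4 + \left(-33\right)^{2} + \frac{199}{4} \left(-33\right)\right) + 5935} = \frac{1}{\left(-4 + 1089 - \frac{6567}{4}\right) + 5935} = \frac{1}{- \frac{2227}{4} + 5935} = \frac{1}{\frac{21513}{4}} = \frac{4}{21513}$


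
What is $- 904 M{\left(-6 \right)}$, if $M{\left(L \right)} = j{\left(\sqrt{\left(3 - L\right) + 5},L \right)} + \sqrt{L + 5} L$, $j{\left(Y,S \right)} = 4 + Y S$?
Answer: $-3616 + 5424 i + 5424 \sqrt{14} \approx 16679.0 + 5424.0 i$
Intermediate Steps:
$j{\left(Y,S \right)} = 4 + S Y$
$M{\left(L \right)} = 4 + L \sqrt{5 + L} + L \sqrt{8 - L}$ ($M{\left(L \right)} = \left(4 + L \sqrt{\left(3 - L\right) + 5}\right) + \sqrt{L + 5} L = \left(4 + L \sqrt{8 - L}\right) + \sqrt{5 + L} L = \left(4 + L \sqrt{8 - L}\right) + L \sqrt{5 + L} = 4 + L \sqrt{5 + L} + L \sqrt{8 - L}$)
$- 904 M{\left(-6 \right)} = - 904 \left(4 - 6 \sqrt{5 - 6} - 6 \sqrt{8 - -6}\right) = - 904 \left(4 - 6 \sqrt{-1} - 6 \sqrt{8 + 6}\right) = - 904 \left(4 - 6 i - 6 \sqrt{14}\right) = -3616 + 5424 i + 5424 \sqrt{14}$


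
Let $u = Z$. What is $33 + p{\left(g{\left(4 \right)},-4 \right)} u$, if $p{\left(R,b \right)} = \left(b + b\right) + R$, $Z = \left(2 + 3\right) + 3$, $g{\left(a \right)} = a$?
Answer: $1$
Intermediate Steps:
$Z = 8$ ($Z = 5 + 3 = 8$)
$p{\left(R,b \right)} = R + 2 b$ ($p{\left(R,b \right)} = 2 b + R = R + 2 b$)
$u = 8$
$33 + p{\left(g{\left(4 \right)},-4 \right)} u = 33 + \left(4 + 2 \left(-4\right)\right) 8 = 33 + \left(4 - 8\right) 8 = 33 - 32 = 1$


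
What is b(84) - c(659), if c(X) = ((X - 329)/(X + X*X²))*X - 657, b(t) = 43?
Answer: 151998535/217141 ≈ 700.00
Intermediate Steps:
c(X) = -657 + X*(-329 + X)/(X + X³) (c(X) = ((-329 + X)/(X + X³))*X - 657 = X*(-329 + X)/(X + X³) - 657 = -657 + X*(-329 + X)/(X + X³))
b(84) - c(659) = 43 - (-986 + 659 - 657*659²)/(1 + 659²) = 43 - (-986 + 659 - 657*434281)/(1 + 434281) = 43 - (-986 + 659 - 285322617)/434282 = 43 - (-285322944)/434282 = 43 - 1*(-142661472/217141) = 43 + 142661472/217141 = 151998535/217141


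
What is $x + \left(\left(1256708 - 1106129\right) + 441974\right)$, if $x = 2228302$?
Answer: $2820855$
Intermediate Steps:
$x + \left(\left(1256708 - 1106129\right) + 441974\right) = 2228302 + \left(\left(1256708 - 1106129\right) + 441974\right) = 2228302 + \left(150579 + 441974\right) = 2228302 + 592553 = 2820855$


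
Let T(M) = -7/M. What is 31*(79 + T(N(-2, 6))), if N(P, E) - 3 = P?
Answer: 2232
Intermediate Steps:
N(P, E) = 3 + P
31*(79 + T(N(-2, 6))) = 31*(79 - 7/(3 - 2)) = 31*(79 - 7/1) = 31*(79 - 7*1) = 31*(79 - 7) = 31*72 = 2232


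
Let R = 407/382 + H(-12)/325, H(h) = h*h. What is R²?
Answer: 35074922089/15413222500 ≈ 2.2756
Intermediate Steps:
H(h) = h²
R = 187283/124150 (R = 407/382 + (-12)²/325 = 407*(1/382) + 144*(1/325) = 407/382 + 144/325 = 187283/124150 ≈ 1.5085)
R² = (187283/124150)² = 35074922089/15413222500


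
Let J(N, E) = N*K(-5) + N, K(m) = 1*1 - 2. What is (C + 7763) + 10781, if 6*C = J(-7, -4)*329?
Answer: 18544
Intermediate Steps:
K(m) = -1 (K(m) = 1 - 2 = -1)
J(N, E) = 0 (J(N, E) = N*(-1) + N = -N + N = 0)
C = 0 (C = (0*329)/6 = (⅙)*0 = 0)
(C + 7763) + 10781 = (0 + 7763) + 10781 = 7763 + 10781 = 18544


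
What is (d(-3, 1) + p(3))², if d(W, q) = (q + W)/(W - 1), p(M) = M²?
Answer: 361/4 ≈ 90.250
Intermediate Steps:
d(W, q) = (W + q)/(-1 + W)
(d(-3, 1) + p(3))² = ((-3 + 1)/(-1 - 3) + 3²)² = (-2/(-4) + 9)² = (-¼*(-2) + 9)² = (½ + 9)² = (19/2)² = 361/4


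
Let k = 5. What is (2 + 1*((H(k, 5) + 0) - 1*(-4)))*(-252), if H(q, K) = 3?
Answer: -2268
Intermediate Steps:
(2 + 1*((H(k, 5) + 0) - 1*(-4)))*(-252) = (2 + 1*((3 + 0) - 1*(-4)))*(-252) = (2 + 1*(3 + 4))*(-252) = (2 + 1*7)*(-252) = (2 + 7)*(-252) = 9*(-252) = -2268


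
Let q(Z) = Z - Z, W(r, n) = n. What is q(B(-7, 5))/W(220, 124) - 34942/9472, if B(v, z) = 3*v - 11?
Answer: -17471/4736 ≈ -3.6890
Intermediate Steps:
B(v, z) = -11 + 3*v
q(Z) = 0
q(B(-7, 5))/W(220, 124) - 34942/9472 = 0/124 - 34942/9472 = 0*(1/124) - 34942*1/9472 = 0 - 17471/4736 = -17471/4736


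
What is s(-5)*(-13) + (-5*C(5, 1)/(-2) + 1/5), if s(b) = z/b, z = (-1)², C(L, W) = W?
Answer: 53/10 ≈ 5.3000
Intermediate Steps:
z = 1
s(b) = 1/b
s(-5)*(-13) + (-5*C(5, 1)/(-2) + 1/5) = -13/(-5) + (-5*1/(-2) + 1/5) = -⅕*(-13) + (-5*(-½) + 1*(⅕)) = 13/5 + (5/2 + ⅕) = 13/5 + 27/10 = 53/10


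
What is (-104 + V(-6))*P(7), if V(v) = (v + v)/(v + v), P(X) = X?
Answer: -721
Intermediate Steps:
V(v) = 1 (V(v) = (2*v)/((2*v)) = (2*v)*(1/(2*v)) = 1)
(-104 + V(-6))*P(7) = (-104 + 1)*7 = -103*7 = -721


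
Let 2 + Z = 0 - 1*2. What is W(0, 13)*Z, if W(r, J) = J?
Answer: -52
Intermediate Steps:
Z = -4 (Z = -2 + (0 - 1*2) = -2 + (0 - 2) = -2 - 2 = -4)
W(0, 13)*Z = 13*(-4) = -52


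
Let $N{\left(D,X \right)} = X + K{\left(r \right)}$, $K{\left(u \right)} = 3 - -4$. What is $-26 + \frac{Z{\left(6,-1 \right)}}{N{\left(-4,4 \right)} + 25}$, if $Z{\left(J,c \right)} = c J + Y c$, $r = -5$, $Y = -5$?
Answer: $- \frac{937}{36} \approx -26.028$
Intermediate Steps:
$K{\left(u \right)} = 7$ ($K{\left(u \right)} = 3 + 4 = 7$)
$N{\left(D,X \right)} = 7 + X$ ($N{\left(D,X \right)} = X + 7 = 7 + X$)
$Z{\left(J,c \right)} = - 5 c + J c$ ($Z{\left(J,c \right)} = c J - 5 c = J c - 5 c = - 5 c + J c$)
$-26 + \frac{Z{\left(6,-1 \right)}}{N{\left(-4,4 \right)} + 25} = -26 + \frac{\left(-1\right) \left(-5 + 6\right)}{\left(7 + 4\right) + 25} = -26 + \frac{\left(-1\right) 1}{11 + 25} = -26 - \frac{1}{36} = - \frac{937}{36}$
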